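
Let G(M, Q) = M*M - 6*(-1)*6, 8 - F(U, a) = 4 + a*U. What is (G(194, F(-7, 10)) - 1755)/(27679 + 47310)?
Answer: 35917/74989 ≈ 0.47896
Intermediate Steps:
F(U, a) = 4 - U*a (F(U, a) = 8 - (4 + a*U) = 8 - (4 + U*a) = 8 + (-4 - U*a) = 4 - U*a)
G(M, Q) = 36 + M² (G(M, Q) = M² + 6*6 = M² + 36 = 36 + M²)
(G(194, F(-7, 10)) - 1755)/(27679 + 47310) = ((36 + 194²) - 1755)/(27679 + 47310) = ((36 + 37636) - 1755)/74989 = (37672 - 1755)*(1/74989) = 35917*(1/74989) = 35917/74989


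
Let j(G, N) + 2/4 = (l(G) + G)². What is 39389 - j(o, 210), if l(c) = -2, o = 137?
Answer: 42329/2 ≈ 21165.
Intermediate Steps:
j(G, N) = -½ + (-2 + G)²
39389 - j(o, 210) = 39389 - (-½ + (-2 + 137)²) = 39389 - (-½ + 135²) = 39389 - (-½ + 18225) = 39389 - 1*36449/2 = 39389 - 36449/2 = 42329/2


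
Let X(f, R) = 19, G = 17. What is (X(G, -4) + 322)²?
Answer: 116281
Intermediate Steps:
(X(G, -4) + 322)² = (19 + 322)² = 341² = 116281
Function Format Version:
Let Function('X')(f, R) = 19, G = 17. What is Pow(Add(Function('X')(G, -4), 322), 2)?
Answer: 116281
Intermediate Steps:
Pow(Add(Function('X')(G, -4), 322), 2) = Pow(Add(19, 322), 2) = Pow(341, 2) = 116281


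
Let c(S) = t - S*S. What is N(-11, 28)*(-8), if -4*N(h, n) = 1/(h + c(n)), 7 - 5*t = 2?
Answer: -1/397 ≈ -0.0025189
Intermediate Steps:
t = 1 (t = 7/5 - ⅕*2 = 7/5 - ⅖ = 1)
c(S) = 1 - S² (c(S) = 1 - S*S = 1 - S²)
N(h, n) = -1/(4*(1 + h - n²)) (N(h, n) = -1/(4*(h + (1 - n²))) = -1/(4*(1 + h - n²)))
N(-11, 28)*(-8) = -1/(4 - 4*28² + 4*(-11))*(-8) = -1/(4 - 4*784 - 44)*(-8) = -1/(4 - 3136 - 44)*(-8) = -1/(-3176)*(-8) = -1*(-1/3176)*(-8) = (1/3176)*(-8) = -1/397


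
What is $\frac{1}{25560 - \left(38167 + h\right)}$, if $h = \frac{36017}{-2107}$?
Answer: $- \frac{2107}{26526932} \approx -7.9429 \cdot 10^{-5}$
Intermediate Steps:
$h = - \frac{36017}{2107}$ ($h = 36017 \left(- \frac{1}{2107}\right) = - \frac{36017}{2107} \approx -17.094$)
$\frac{1}{25560 - \left(38167 + h\right)} = \frac{1}{25560 - \frac{80381852}{2107}} = \frac{1}{- \frac{26526932}{2107}} = - \frac{2107}{26526932}$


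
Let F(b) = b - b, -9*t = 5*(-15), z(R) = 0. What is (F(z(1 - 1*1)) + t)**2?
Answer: 625/9 ≈ 69.444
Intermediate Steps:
t = 25/3 (t = -5*(-15)/9 = -1/9*(-75) = 25/3 ≈ 8.3333)
F(b) = 0
(F(z(1 - 1*1)) + t)**2 = (0 + 25/3)**2 = (25/3)**2 = 625/9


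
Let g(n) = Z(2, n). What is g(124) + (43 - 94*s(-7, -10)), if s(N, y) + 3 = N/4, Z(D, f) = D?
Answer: 983/2 ≈ 491.50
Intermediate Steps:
g(n) = 2
s(N, y) = -3 + N/4
g(124) + (43 - 94*s(-7, -10)) = 2 + (43 - 94*(-3 + (¼)*(-7))) = 2 + (43 - 94*(-3 - 7/4)) = 2 + (43 - 94*(-19/4)) = 2 + (43 + 893/2) = 2 + 979/2 = 983/2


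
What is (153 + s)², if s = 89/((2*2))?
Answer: 491401/16 ≈ 30713.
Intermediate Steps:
s = 89/4 ≈ 22.250
(153 + s)² = (153 + 89/4)² = (701/4)² = 491401/16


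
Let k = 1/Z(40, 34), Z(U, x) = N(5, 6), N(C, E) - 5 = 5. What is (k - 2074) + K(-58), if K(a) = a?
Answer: -21319/10 ≈ -2131.9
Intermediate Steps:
N(C, E) = 10 (N(C, E) = 5 + 5 = 10)
Z(U, x) = 10
k = 1/10 ≈ 0.10000
(k - 2074) + K(-58) = (1/10 - 2074) - 58 = -20739/10 - 58 = -21319/10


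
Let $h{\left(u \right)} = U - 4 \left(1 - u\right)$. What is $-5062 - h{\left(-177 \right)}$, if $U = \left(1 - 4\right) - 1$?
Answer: $-4346$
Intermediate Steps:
$U = -4$ ($U = -3 - 1 = -4$)
$h{\left(u \right)} = -8 + 4 u$ ($h{\left(u \right)} = -4 - 4 \left(1 - u\right) = -4 + \left(-4 + 4 u\right) = -8 + 4 u$)
$-5062 - h{\left(-177 \right)} = -5062 - \left(-8 + 4 \left(-177\right)\right) = -5062 - \left(-8 - 708\right) = -5062 - -716 = -5062 + 716 = -4346$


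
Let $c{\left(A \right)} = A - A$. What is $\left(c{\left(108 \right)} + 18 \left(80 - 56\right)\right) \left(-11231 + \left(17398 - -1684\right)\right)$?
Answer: $3391632$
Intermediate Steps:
$c{\left(A \right)} = 0$
$\left(c{\left(108 \right)} + 18 \left(80 - 56\right)\right) \left(-11231 + \left(17398 - -1684\right)\right) = \left(0 + 18 \left(80 - 56\right)\right) \left(-11231 + \left(17398 - -1684\right)\right) = \left(0 + 18 \cdot 24\right) \left(-11231 + \left(17398 + 1684\right)\right) = \left(0 + 432\right) \left(-11231 + 19082\right) = 432 \cdot 7851 = 3391632$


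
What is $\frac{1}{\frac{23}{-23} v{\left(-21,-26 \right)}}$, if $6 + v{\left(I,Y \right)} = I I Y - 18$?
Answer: $\frac{1}{11490} \approx 8.7032 \cdot 10^{-5}$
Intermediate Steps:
$v{\left(I,Y \right)} = -24 + Y I^{2}$ ($v{\left(I,Y \right)} = -6 + \left(I I Y - 18\right) = -6 + \left(I^{2} Y - 18\right) = -6 + \left(Y I^{2} - 18\right) = -6 + \left(-18 + Y I^{2}\right) = -24 + Y I^{2}$)
$\frac{1}{\frac{23}{-23} v{\left(-21,-26 \right)}} = \frac{1}{\frac{23}{-23} \left(-24 - 26 \left(-21\right)^{2}\right)} = \frac{1}{23 \left(- \frac{1}{23}\right) \left(-24 - 11466\right)} = \frac{1}{\left(-1\right) \left(-24 - 11466\right)} = \frac{1}{\left(-1\right) \left(-11490\right)} = \frac{1}{11490}$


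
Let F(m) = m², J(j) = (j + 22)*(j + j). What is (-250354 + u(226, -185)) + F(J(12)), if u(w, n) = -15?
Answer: 415487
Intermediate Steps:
J(j) = 2*j*(22 + j) (J(j) = (22 + j)*(2*j) = 2*j*(22 + j))
(-250354 + u(226, -185)) + F(J(12)) = (-250354 - 15) + (2*12*(22 + 12))² = -250369 + (2*12*34)² = -250369 + 816² = -250369 + 665856 = 415487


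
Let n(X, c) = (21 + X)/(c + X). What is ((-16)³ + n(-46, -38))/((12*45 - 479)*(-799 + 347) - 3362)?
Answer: 344039/2598456 ≈ 0.13240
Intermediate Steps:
n(X, c) = (21 + X)/(X + c)
((-16)³ + n(-46, -38))/((12*45 - 479)*(-799 + 347) - 3362) = ((-16)³ + (21 - 46)/(-46 - 38))/((12*45 - 479)*(-799 + 347) - 3362) = (-4096 - 25/(-84))/((540 - 479)*(-452) - 3362) = (-4096 - 1/84*(-25))/(61*(-452) - 3362) = (-4096 + 25/84)/(-27572 - 3362) = -344039/84/(-30934) = -344039/84*(-1/30934) = 344039/2598456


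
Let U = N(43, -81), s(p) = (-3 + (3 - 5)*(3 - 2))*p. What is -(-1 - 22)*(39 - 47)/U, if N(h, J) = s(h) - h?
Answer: 92/129 ≈ 0.71318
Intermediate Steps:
s(p) = -5*p (s(p) = (-3 - 2*1)*p = (-3 - 2)*p = -5*p)
N(h, J) = -6*h (N(h, J) = -5*h - h = -6*h)
U = -258 (U = -6*43 = -258)
-(-1 - 22)*(39 - 47)/U = -(-1 - 22)*(39 - 47)/(-258) = -(-23*(-8))*(-1)/258 = -184*(-1)/258 = -1*(-92/129) = 92/129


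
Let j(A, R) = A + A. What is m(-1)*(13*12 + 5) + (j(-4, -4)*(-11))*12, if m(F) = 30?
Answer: 5886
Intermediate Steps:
j(A, R) = 2*A
m(-1)*(13*12 + 5) + (j(-4, -4)*(-11))*12 = 30*(13*12 + 5) + ((2*(-4))*(-11))*12 = 30*(156 + 5) - 8*(-11)*12 = 30*161 + 88*12 = 4830 + 1056 = 5886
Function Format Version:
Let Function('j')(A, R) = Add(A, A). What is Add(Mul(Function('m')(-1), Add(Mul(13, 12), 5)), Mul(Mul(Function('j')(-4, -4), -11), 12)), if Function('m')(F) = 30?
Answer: 5886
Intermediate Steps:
Function('j')(A, R) = Mul(2, A)
Add(Mul(Function('m')(-1), Add(Mul(13, 12), 5)), Mul(Mul(Function('j')(-4, -4), -11), 12)) = Add(Mul(30, Add(Mul(13, 12), 5)), Mul(Mul(Mul(2, -4), -11), 12)) = Add(Mul(30, Add(156, 5)), Mul(Mul(-8, -11), 12)) = Add(Mul(30, 161), Mul(88, 12)) = Add(4830, 1056) = 5886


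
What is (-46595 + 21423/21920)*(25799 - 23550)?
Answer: -2296995857273/21920 ≈ -1.0479e+8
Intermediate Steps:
(-46595 + 21423/21920)*(25799 - 23550) = (-46595 + 21423*(1/21920))*2249 = (-46595 + 21423/21920)*2249 = -1021340977/21920*2249 = -2296995857273/21920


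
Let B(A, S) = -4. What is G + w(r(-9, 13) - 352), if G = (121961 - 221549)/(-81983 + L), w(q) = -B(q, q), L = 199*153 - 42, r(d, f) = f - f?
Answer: 152950/25789 ≈ 5.9308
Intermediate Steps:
r(d, f) = 0
L = 30405 (L = 30447 - 42 = 30405)
w(q) = 4 (w(q) = -1*(-4) = 4)
G = 49794/25789 (G = (121961 - 221549)/(-81983 + 30405) = -99588/(-51578) = -99588*(-1/51578) = 49794/25789 ≈ 1.9308)
G + w(r(-9, 13) - 352) = 49794/25789 + 4 = 152950/25789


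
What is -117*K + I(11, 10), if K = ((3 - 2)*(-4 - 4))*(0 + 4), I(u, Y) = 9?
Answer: 3753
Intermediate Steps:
K = -32 (K = (1*(-8))*4 = -8*4 = -32)
-117*K + I(11, 10) = -117*(-32) + 9 = 3744 + 9 = 3753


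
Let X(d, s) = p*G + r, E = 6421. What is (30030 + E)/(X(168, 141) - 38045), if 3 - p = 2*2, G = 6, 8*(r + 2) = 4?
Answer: -72902/76105 ≈ -0.95791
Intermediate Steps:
r = -3/2 (r = -2 + (⅛)*4 = -2 + ½ = -3/2 ≈ -1.5000)
p = -1 (p = 3 - 2*2 = 3 - 1*4 = 3 - 4 = -1)
X(d, s) = -15/2 (X(d, s) = -1*6 - 3/2 = -6 - 3/2 = -15/2)
(30030 + E)/(X(168, 141) - 38045) = (30030 + 6421)/(-15/2 - 38045) = 36451/(-76105/2) = 36451*(-2/76105) = -72902/76105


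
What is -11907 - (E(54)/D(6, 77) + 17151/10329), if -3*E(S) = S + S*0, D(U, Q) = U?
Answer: -40991189/3443 ≈ -11906.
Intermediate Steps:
E(S) = -S/3 (E(S) = -(S + S*0)/3 = -(S + 0)/3 = -S/3)
-11907 - (E(54)/D(6, 77) + 17151/10329) = -11907 - (-1/3*54/6 + 17151/10329) = -11907 - (-18*1/6 + 17151*(1/10329)) = -11907 - (-3 + 5717/3443) = -11907 - 1*(-4612/3443) = -11907 + 4612/3443 = -40991189/3443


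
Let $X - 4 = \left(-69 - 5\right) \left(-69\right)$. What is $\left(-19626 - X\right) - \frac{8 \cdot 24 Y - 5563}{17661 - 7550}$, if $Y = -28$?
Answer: $- \frac{250094757}{10111} \approx -24735.0$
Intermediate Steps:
$X = 5110$ ($X = 4 + \left(-69 - 5\right) \left(-69\right) = 4 - -5106 = 4 + 5106 = 5110$)
$\left(-19626 - X\right) - \frac{8 \cdot 24 Y - 5563}{17661 - 7550} = \left(-19626 - 5110\right) - \frac{8 \cdot 24 \left(-28\right) - 5563}{17661 - 7550} = \left(-19626 - 5110\right) - \frac{192 \left(-28\right) - 5563}{10111} = -24736 - \left(-5376 - 5563\right) \frac{1}{10111} = -24736 - \left(-10939\right) \frac{1}{10111} = -24736 - - \frac{10939}{10111} = -24736 + \frac{10939}{10111} = - \frac{250094757}{10111}$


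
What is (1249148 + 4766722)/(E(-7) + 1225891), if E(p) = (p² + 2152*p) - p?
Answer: 6015870/1210883 ≈ 4.9682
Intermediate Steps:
E(p) = p² + 2151*p
(1249148 + 4766722)/(E(-7) + 1225891) = (1249148 + 4766722)/(-7*(2151 - 7) + 1225891) = 6015870/(-7*2144 + 1225891) = 6015870/(-15008 + 1225891) = 6015870/1210883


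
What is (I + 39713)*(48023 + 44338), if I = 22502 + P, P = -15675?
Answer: 4298480940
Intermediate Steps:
I = 6827 (I = 22502 - 15675 = 6827)
(I + 39713)*(48023 + 44338) = (6827 + 39713)*(48023 + 44338) = 46540*92361 = 4298480940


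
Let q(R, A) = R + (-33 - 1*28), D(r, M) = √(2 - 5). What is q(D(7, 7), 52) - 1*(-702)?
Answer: 641 + I*√3 ≈ 641.0 + 1.732*I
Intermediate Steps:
D(r, M) = I*√3 (D(r, M) = √(-3) = I*√3)
q(R, A) = -61 + R (q(R, A) = R + (-33 - 28) = R - 61 = -61 + R)
q(D(7, 7), 52) - 1*(-702) = (-61 + I*√3) - 1*(-702) = (-61 + I*√3) + 702 = 641 + I*√3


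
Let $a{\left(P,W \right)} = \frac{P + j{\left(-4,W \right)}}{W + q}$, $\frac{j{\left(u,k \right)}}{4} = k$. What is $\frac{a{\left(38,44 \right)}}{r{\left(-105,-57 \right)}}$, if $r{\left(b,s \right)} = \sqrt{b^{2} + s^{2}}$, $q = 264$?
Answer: $\frac{107 \sqrt{1586}}{732732} \approx 0.0058155$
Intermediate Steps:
$j{\left(u,k \right)} = 4 k$
$a{\left(P,W \right)} = \frac{P + 4 W}{264 + W}$ ($a{\left(P,W \right)} = \frac{P + 4 W}{W + 264} = \frac{P + 4 W}{264 + W}$)
$\frac{a{\left(38,44 \right)}}{r{\left(-105,-57 \right)}} = \frac{\frac{1}{264 + 44} \left(38 + 4 \cdot 44\right)}{\sqrt{\left(-105\right)^{2} + \left(-57\right)^{2}}} = \frac{\frac{1}{308} \left(38 + 176\right)}{\sqrt{11025 + 3249}} = \frac{\frac{1}{308} \cdot 214}{\sqrt{14274}} = \frac{107}{154 \cdot 3 \sqrt{1586}} = \frac{107 \frac{\sqrt{1586}}{4758}}{154} = \frac{107 \sqrt{1586}}{732732}$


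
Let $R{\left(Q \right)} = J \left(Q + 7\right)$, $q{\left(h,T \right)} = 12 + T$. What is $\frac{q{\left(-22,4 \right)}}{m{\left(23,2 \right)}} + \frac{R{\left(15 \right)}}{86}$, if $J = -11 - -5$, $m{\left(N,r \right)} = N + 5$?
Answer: $- \frac{290}{301} \approx -0.96346$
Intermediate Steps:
$m{\left(N,r \right)} = 5 + N$
$J = -6$ ($J = -11 + 5 = -6$)
$R{\left(Q \right)} = -42 - 6 Q$ ($R{\left(Q \right)} = - 6 \left(Q + 7\right) = - 6 \left(7 + Q\right) = -42 - 6 Q$)
$\frac{q{\left(-22,4 \right)}}{m{\left(23,2 \right)}} + \frac{R{\left(15 \right)}}{86} = \frac{12 + 4}{5 + 23} + \frac{-42 - 90}{86} = \frac{16}{28} + \left(-42 - 90\right) \frac{1}{86} = 16 \cdot \frac{1}{28} - \frac{66}{43} = \frac{4}{7} - \frac{66}{43} = - \frac{290}{301}$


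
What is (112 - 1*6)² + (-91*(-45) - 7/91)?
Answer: 199302/13 ≈ 15331.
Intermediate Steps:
(112 - 1*6)² + (-91*(-45) - 7/91) = (112 - 6)² + (4095 - 7*1/91) = 106² + (4095 - 1/13) = 11236 + 53234/13 = 199302/13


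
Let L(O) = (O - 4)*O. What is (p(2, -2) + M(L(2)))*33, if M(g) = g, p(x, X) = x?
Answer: -66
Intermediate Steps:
L(O) = O*(-4 + O) (L(O) = (-4 + O)*O = O*(-4 + O))
(p(2, -2) + M(L(2)))*33 = (2 + 2*(-4 + 2))*33 = (2 + 2*(-2))*33 = (2 - 4)*33 = -2*33 = -66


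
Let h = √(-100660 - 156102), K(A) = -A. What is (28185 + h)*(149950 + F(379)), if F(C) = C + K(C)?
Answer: 4226340750 + 1649450*I*√2122 ≈ 4.2263e+9 + 7.5982e+7*I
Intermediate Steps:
F(C) = 0 (F(C) = C - C = 0)
h = 11*I*√2122 (h = √(-256762) = 11*I*√2122 ≈ 506.72*I)
(28185 + h)*(149950 + F(379)) = (28185 + 11*I*√2122)*(149950 + 0) = (28185 + 11*I*√2122)*149950 = 4226340750 + 1649450*I*√2122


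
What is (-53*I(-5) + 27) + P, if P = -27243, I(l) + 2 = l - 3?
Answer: -26686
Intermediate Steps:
I(l) = -5 + l (I(l) = -2 + (l - 3) = -2 + (-3 + l) = -5 + l)
(-53*I(-5) + 27) + P = (-53*(-5 - 5) + 27) - 27243 = (-53*(-10) + 27) - 27243 = (530 + 27) - 27243 = 557 - 27243 = -26686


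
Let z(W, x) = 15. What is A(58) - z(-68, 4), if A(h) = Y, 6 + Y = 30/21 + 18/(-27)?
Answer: -425/21 ≈ -20.238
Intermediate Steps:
Y = -110/21 (Y = -6 + (30/21 + 18/(-27)) = -6 + (30*(1/21) + 18*(-1/27)) = -6 + (10/7 - ⅔) = -6 + 16/21 = -110/21 ≈ -5.2381)
A(h) = -110/21
A(58) - z(-68, 4) = -110/21 - 1*15 = -110/21 - 15 = -425/21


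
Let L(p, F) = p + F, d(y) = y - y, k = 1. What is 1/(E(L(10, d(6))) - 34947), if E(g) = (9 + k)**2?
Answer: -1/34847 ≈ -2.8697e-5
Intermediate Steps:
d(y) = 0
L(p, F) = F + p
E(g) = 100 (E(g) = (9 + 1)**2 = 10**2 = 100)
1/(E(L(10, d(6))) - 34947) = 1/(100 - 34947) = 1/(-34847) = -1/34847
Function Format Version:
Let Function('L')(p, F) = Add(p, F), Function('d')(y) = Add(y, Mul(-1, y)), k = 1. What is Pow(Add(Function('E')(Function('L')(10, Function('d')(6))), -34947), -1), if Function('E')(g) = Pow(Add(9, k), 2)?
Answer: Rational(-1, 34847) ≈ -2.8697e-5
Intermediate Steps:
Function('d')(y) = 0
Function('L')(p, F) = Add(F, p)
Function('E')(g) = 100 (Function('E')(g) = Pow(Add(9, 1), 2) = Pow(10, 2) = 100)
Pow(Add(Function('E')(Function('L')(10, Function('d')(6))), -34947), -1) = Pow(Add(100, -34947), -1) = Pow(-34847, -1) = Rational(-1, 34847)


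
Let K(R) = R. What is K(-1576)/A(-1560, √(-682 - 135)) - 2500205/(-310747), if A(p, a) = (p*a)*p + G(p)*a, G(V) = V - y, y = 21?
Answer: 2500205/310747 + 1576*I*√817/1986959523 ≈ 8.0458 + 2.2671e-5*I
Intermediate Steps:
G(V) = -21 + V (G(V) = V - 1*21 = V - 21 = -21 + V)
A(p, a) = a*p² + a*(-21 + p) (A(p, a) = (p*a)*p + (-21 + p)*a = (a*p)*p + a*(-21 + p) = a*p² + a*(-21 + p))
K(-1576)/A(-1560, √(-682 - 135)) - 2500205/(-310747) = -1576*1/(√(-682 - 135)*(-21 - 1560 + (-1560)²)) - 2500205/(-310747) = -1576*(-I*√817/(817*(-21 - 1560 + 2433600))) - 2500205*(-1/310747) = -1576*(-I*√817/1986959523) + 2500205/310747 = -(-1576)*I*√817/1986959523 + 2500205/310747 = 1576*I*√817/1986959523 + 2500205/310747 = 2500205/310747 + 1576*I*√817/1986959523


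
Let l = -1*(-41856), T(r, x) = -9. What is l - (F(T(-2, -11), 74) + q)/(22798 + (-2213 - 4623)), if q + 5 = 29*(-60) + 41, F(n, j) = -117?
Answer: 668107293/15962 ≈ 41856.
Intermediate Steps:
l = 41856
q = -1704 (q = -5 + (29*(-60) + 41) = -5 + (-1740 + 41) = -5 - 1699 = -1704)
l - (F(T(-2, -11), 74) + q)/(22798 + (-2213 - 4623)) = 41856 - (-117 - 1704)/(22798 + (-2213 - 4623)) = 41856 - (-1821)/(22798 - 6836) = 41856 - (-1821)/15962 = 41856 - 1*(-1821/15962) = 41856 + 1821/15962 = 668107293/15962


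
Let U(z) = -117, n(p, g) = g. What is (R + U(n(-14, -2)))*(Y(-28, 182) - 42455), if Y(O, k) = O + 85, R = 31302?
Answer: -1322181630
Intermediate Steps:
Y(O, k) = 85 + O
(R + U(n(-14, -2)))*(Y(-28, 182) - 42455) = (31302 - 117)*((85 - 28) - 42455) = 31185*(57 - 42455) = 31185*(-42398) = -1322181630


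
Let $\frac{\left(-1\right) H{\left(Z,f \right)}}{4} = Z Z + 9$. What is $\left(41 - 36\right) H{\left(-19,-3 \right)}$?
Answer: $-7400$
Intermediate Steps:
$H{\left(Z,f \right)} = -36 - 4 Z^{2}$ ($H{\left(Z,f \right)} = - 4 \left(Z Z + 9\right) = - 4 \left(Z^{2} + 9\right) = - 4 \left(9 + Z^{2}\right) = -36 - 4 Z^{2}$)
$\left(41 - 36\right) H{\left(-19,-3 \right)} = \left(41 - 36\right) \left(-36 - 4 \left(-19\right)^{2}\right) = \left(41 - 36\right) \left(-36 - 1444\right) = 5 \left(-36 - 1444\right) = 5 \left(-1480\right) = -7400$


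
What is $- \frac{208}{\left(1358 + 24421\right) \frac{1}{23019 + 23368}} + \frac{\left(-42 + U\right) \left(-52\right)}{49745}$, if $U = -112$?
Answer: $- \frac{36904461176}{98644335} \approx -374.12$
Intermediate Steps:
$- \frac{208}{\left(1358 + 24421\right) \frac{1}{23019 + 23368}} + \frac{\left(-42 + U\right) \left(-52\right)}{49745} = - \frac{208}{\left(1358 + 24421\right) \frac{1}{23019 + 23368}} + \frac{\left(-42 - 112\right) \left(-52\right)}{49745} = - \frac{208}{25779 \cdot \frac{1}{46387}} + \left(-154\right) \left(-52\right) \frac{1}{49745} = - \frac{208}{25779 \cdot \frac{1}{46387}} + 8008 \cdot \frac{1}{49745} = - \frac{208}{\frac{25779}{46387}} + \frac{8008}{49745} = \left(-208\right) \frac{46387}{25779} + \frac{8008}{49745} = - \frac{742192}{1983} + \frac{8008}{49745} = - \frac{36904461176}{98644335}$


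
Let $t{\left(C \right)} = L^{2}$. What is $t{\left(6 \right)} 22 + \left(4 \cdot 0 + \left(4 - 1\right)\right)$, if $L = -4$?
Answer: $355$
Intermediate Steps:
$t{\left(C \right)} = 16$ ($t{\left(C \right)} = \left(-4\right)^{2} = 16$)
$t{\left(6 \right)} 22 + \left(4 \cdot 0 + \left(4 - 1\right)\right) = 16 \cdot 22 + \left(4 \cdot 0 + \left(4 - 1\right)\right) = 352 + \left(0 + 3\right) = 352 + 3 = 355$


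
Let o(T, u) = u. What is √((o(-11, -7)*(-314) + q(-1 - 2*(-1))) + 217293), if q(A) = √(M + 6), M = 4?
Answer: √(219491 + √10) ≈ 468.50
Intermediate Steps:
q(A) = √10 (q(A) = √(4 + 6) = √10)
√((o(-11, -7)*(-314) + q(-1 - 2*(-1))) + 217293) = √((-7*(-314) + √10) + 217293) = √((2198 + √10) + 217293) = √(219491 + √10)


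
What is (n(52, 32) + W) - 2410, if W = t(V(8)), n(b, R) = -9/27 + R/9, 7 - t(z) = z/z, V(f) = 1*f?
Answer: -21607/9 ≈ -2400.8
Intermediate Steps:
V(f) = f
t(z) = 6 (t(z) = 7 - z/z = 7 - 1*1 = 7 - 1 = 6)
n(b, R) = -⅓ + R/9 (n(b, R) = -9*1/27 + R*(⅑) = -⅓ + R/9)
W = 6
(n(52, 32) + W) - 2410 = ((-⅓ + (⅑)*32) + 6) - 2410 = ((-⅓ + 32/9) + 6) - 2410 = (29/9 + 6) - 2410 = 83/9 - 2410 = -21607/9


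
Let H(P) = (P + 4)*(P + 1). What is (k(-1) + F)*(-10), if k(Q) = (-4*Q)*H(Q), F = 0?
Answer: 0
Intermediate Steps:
H(P) = (1 + P)*(4 + P) (H(P) = (4 + P)*(1 + P) = (1 + P)*(4 + P))
k(Q) = -4*Q*(4 + Q² + 5*Q) (k(Q) = (-4*Q)*(4 + Q² + 5*Q) = -4*Q*(4 + Q² + 5*Q))
(k(-1) + F)*(-10) = (-4*(-1)*(4 + (-1)² + 5*(-1)) + 0)*(-10) = (-4*(-1)*(4 + 1 - 5) + 0)*(-10) = (-4*(-1)*0 + 0)*(-10) = (0 + 0)*(-10) = 0*(-10) = 0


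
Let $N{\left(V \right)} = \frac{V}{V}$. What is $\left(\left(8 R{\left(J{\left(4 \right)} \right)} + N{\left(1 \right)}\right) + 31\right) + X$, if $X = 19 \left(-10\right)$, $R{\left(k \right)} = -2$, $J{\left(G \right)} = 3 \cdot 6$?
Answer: $-174$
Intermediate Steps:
$J{\left(G \right)} = 18$
$X = -190$
$N{\left(V \right)} = 1$
$\left(\left(8 R{\left(J{\left(4 \right)} \right)} + N{\left(1 \right)}\right) + 31\right) + X = \left(\left(8 \left(-2\right) + 1\right) + 31\right) - 190 = \left(\left(-16 + 1\right) + 31\right) - 190 = \left(-15 + 31\right) - 190 = 16 - 190 = -174$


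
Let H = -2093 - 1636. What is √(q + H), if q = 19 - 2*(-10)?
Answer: 3*I*√410 ≈ 60.745*I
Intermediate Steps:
H = -3729
q = 39 (q = 19 + 20 = 39)
√(q + H) = √(39 - 3729) = √(-3690) = 3*I*√410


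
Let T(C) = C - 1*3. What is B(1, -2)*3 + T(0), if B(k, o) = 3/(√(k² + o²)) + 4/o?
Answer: -9 + 9*√5/5 ≈ -4.9751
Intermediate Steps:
T(C) = -3 + C (T(C) = C - 3 = -3 + C)
B(k, o) = 3/√(k² + o²) + 4/o
B(1, -2)*3 + T(0) = (3/√(1² + (-2)²) + 4/(-2))*3 + (-3 + 0) = (3/√(1 + 4) + 4*(-½))*3 - 3 = (3/√5 - 2)*3 - 3 = (3*(√5/5) - 2)*3 - 3 = (3*√5/5 - 2)*3 - 3 = (-2 + 3*√5/5)*3 - 3 = (-6 + 9*√5/5) - 3 = -9 + 9*√5/5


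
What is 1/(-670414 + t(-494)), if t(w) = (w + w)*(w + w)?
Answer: 1/305730 ≈ 3.2709e-6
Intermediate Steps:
t(w) = 4*w² (t(w) = (2*w)*(2*w) = 4*w²)
1/(-670414 + t(-494)) = 1/(-670414 + 4*(-494)²) = 1/(-670414 + 4*244036) = 1/(-670414 + 976144) = 1/305730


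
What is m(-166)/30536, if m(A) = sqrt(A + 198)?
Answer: sqrt(2)/7634 ≈ 0.00018525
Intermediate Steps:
m(A) = sqrt(198 + A)
m(-166)/30536 = sqrt(198 - 166)/30536 = sqrt(32)*(1/30536) = (4*sqrt(2))*(1/30536) = sqrt(2)/7634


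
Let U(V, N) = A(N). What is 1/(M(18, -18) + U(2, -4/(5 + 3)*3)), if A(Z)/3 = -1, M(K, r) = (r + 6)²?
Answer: 1/141 ≈ 0.0070922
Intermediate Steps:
M(K, r) = (6 + r)²
A(Z) = -3 (A(Z) = 3*(-1) = -3)
U(V, N) = -3
1/(M(18, -18) + U(2, -4/(5 + 3)*3)) = 1/((6 - 18)² - 3) = 1/((-12)² - 3) = 1/(144 - 3) = 1/141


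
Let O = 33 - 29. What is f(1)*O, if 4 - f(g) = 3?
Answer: 4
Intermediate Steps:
f(g) = 1 (f(g) = 4 - 1*3 = 4 - 3 = 1)
O = 4
f(1)*O = 1*4 = 4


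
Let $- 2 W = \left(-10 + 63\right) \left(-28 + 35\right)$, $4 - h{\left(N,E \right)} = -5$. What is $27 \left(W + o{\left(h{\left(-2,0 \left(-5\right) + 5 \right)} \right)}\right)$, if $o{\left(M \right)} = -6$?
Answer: $- \frac{10341}{2} \approx -5170.5$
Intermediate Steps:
$h{\left(N,E \right)} = 9$ ($h{\left(N,E \right)} = 4 - -5 = 4 + 5 = 9$)
$W = - \frac{371}{2}$ ($W = - \frac{\left(-10 + 63\right) \left(-28 + 35\right)}{2} = - \frac{53 \cdot 7}{2} = \left(- \frac{1}{2}\right) 371 = - \frac{371}{2} \approx -185.5$)
$27 \left(W + o{\left(h{\left(-2,0 \left(-5\right) + 5 \right)} \right)}\right) = 27 \left(- \frac{371}{2} - 6\right) = 27 \left(- \frac{383}{2}\right) = - \frac{10341}{2}$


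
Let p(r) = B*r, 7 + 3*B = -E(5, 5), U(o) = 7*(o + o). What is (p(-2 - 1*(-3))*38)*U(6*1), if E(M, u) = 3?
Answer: -10640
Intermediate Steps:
U(o) = 14*o (U(o) = 7*(2*o) = 14*o)
B = -10/3 (B = -7/3 + (-1*3)/3 = -7/3 + (⅓)*(-3) = -7/3 - 1 = -10/3 ≈ -3.3333)
p(r) = -10*r/3
(p(-2 - 1*(-3))*38)*U(6*1) = (-10*(-2 - 1*(-3))/3*38)*(14*(6*1)) = (-10*(-2 + 3)/3*38)*(14*6) = (-10/3*1*38)*84 = -10/3*38*84 = -380/3*84 = -10640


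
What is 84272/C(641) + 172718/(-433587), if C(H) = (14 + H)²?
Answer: -5365870898/26574237525 ≈ -0.20192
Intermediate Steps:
84272/C(641) + 172718/(-433587) = 84272/((14 + 641)²) + 172718/(-433587) = 84272/(655²) + 172718*(-1/433587) = 84272/429025 - 24674/61941 = -5365870898/26574237525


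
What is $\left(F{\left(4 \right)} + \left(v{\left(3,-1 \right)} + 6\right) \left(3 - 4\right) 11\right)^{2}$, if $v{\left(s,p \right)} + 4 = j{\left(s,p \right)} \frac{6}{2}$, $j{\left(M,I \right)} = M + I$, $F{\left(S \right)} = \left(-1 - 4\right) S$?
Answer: $11664$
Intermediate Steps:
$F{\left(S \right)} = - 5 S$
$j{\left(M,I \right)} = I + M$
$v{\left(s,p \right)} = -4 + 3 p + 3 s$ ($v{\left(s,p \right)} = -4 + \left(p + s\right) \frac{6}{2} = -4 + \left(p + s\right) 6 \cdot \frac{1}{2} = -4 + \left(p + s\right) 3 = -4 + \left(3 p + 3 s\right) = -4 + 3 p + 3 s$)
$\left(F{\left(4 \right)} + \left(v{\left(3,-1 \right)} + 6\right) \left(3 - 4\right) 11\right)^{2} = \left(\left(-5\right) 4 + \left(\left(-4 + 3 \left(-1\right) + 3 \cdot 3\right) + 6\right) \left(3 - 4\right) 11\right)^{2} = \left(-20 + \left(\left(-4 - 3 + 9\right) + 6\right) \left(-1\right) 11\right)^{2} = \left(-20 + \left(2 + 6\right) \left(-1\right) 11\right)^{2} = \left(-20 + 8 \left(-1\right) 11\right)^{2} = \left(-20 - 88\right)^{2} = \left(-108\right)^{2} = 11664$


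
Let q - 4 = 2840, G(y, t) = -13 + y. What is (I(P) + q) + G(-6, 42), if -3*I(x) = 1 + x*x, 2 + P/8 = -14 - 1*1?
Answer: -10022/3 ≈ -3340.7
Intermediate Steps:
P = -136 (P = -16 + 8*(-14 - 1*1) = -16 + 8*(-14 - 1) = -16 + 8*(-15) = -16 - 120 = -136)
q = 2844 (q = 4 + 2840 = 2844)
I(x) = -⅓ - x²/3 (I(x) = -(1 + x*x)/3 = -(1 + x²)/3 = -⅓ - x²/3)
(I(P) + q) + G(-6, 42) = ((-⅓ - ⅓*(-136)²) + 2844) + (-13 - 6) = ((-⅓ - ⅓*18496) + 2844) - 19 = ((-⅓ - 18496/3) + 2844) - 19 = (-18497/3 + 2844) - 19 = -9965/3 - 19 = -10022/3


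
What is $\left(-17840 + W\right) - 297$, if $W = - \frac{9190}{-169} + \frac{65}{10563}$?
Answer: $- \frac{32280126184}{1785147} \approx -18083.0$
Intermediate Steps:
$W = \frac{97084955}{1785147}$ ($W = \left(-9190\right) \left(- \frac{1}{169}\right) + 65 \cdot \frac{1}{10563} = \frac{9190}{169} + \frac{65}{10563} = \frac{97084955}{1785147} \approx 54.385$)
$\left(-17840 + W\right) - 297 = \left(-17840 + \frac{97084955}{1785147}\right) - 297 = - \frac{31749937525}{1785147} - 297 = - \frac{32280126184}{1785147}$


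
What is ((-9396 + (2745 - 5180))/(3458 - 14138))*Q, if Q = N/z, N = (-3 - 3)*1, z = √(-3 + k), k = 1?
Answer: 11831*I*√2/3560 ≈ 4.6999*I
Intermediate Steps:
z = I*√2 (z = √(-3 + 1) = √(-2) = I*√2 ≈ 1.4142*I)
N = -6 (N = -6*1 = -6)
Q = 3*I*√2 (Q = -6*(-I*√2/2) = -(-3)*I*√2 = 3*I*√2 ≈ 4.2426*I)
((-9396 + (2745 - 5180))/(3458 - 14138))*Q = ((-9396 + (2745 - 5180))/(3458 - 14138))*(3*I*√2) = ((-9396 - 2435)/(-10680))*(3*I*√2) = (-11831*(-1/10680))*(3*I*√2) = 11831*(3*I*√2)/10680 = 11831*I*√2/3560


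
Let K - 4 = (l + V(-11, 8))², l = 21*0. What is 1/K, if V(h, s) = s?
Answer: 1/68 ≈ 0.014706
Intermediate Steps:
l = 0
K = 68 (K = 4 + (0 + 8)² = 4 + 8² = 4 + 64 = 68)
1/K = 1/68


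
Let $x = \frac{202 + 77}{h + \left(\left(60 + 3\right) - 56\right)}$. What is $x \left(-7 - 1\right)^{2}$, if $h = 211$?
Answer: $\frac{8928}{109} \approx 81.908$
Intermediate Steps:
$x = \frac{279}{218}$ ($x = \frac{202 + 77}{211 + \left(\left(60 + 3\right) - 56\right)} = \frac{279}{211 + \left(63 - 56\right)} = \frac{279}{211 + 7} = \frac{279}{218} \approx 1.2798$)
$x \left(-7 - 1\right)^{2} = \frac{279 \left(-7 - 1\right)^{2}}{218} = \frac{279 \left(-8\right)^{2}}{218} = \frac{279}{218} \cdot 64 = \frac{8928}{109}$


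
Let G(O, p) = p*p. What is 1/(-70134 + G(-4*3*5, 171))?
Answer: -1/40893 ≈ -2.4454e-5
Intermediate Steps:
G(O, p) = p**2
1/(-70134 + G(-4*3*5, 171)) = 1/(-70134 + 171**2) = 1/(-70134 + 29241) = 1/(-40893) = -1/40893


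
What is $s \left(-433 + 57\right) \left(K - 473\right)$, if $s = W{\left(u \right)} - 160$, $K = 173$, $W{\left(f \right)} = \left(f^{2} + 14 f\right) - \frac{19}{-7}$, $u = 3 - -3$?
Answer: $- \frac{29440800}{7} \approx -4.2058 \cdot 10^{6}$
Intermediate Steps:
$u = 6$ ($u = 3 + 3 = 6$)
$W{\left(f \right)} = \frac{19}{7} + f^{2} + 14 f$ ($W{\left(f \right)} = \left(f^{2} + 14 f\right) - - \frac{19}{7} = \left(f^{2} + 14 f\right) + \frac{19}{7} = \frac{19}{7} + f^{2} + 14 f$)
$s = - \frac{261}{7}$ ($s = \left(\frac{19}{7} + 6^{2} + 14 \cdot 6\right) - 160 = \left(\frac{19}{7} + 36 + 84\right) - 160 = \frac{859}{7} - 160 = - \frac{261}{7} \approx -37.286$)
$s \left(-433 + 57\right) \left(K - 473\right) = - \frac{261 \left(-433 + 57\right) \left(173 - 473\right)}{7} = - \frac{261 \left(\left(-376\right) \left(-300\right)\right)}{7} = \left(- \frac{261}{7}\right) 112800 = - \frac{29440800}{7}$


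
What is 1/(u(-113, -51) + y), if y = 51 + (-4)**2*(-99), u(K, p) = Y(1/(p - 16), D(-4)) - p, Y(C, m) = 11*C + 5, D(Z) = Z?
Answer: -67/98970 ≈ -0.00067697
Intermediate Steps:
Y(C, m) = 5 + 11*C
u(K, p) = 5 - p + 11/(-16 + p) (u(K, p) = (5 + 11/(p - 16)) - p = (5 + 11/(-16 + p)) - p = 5 - p + 11/(-16 + p))
y = -1533 (y = 51 + 16*(-99) = 51 - 1584 = -1533)
1/(u(-113, -51) + y) = 1/((11 + (-16 - 51)*(5 - 1*(-51)))/(-16 - 51) - 1533) = 1/((11 - 67*(5 + 51))/(-67) - 1533) = 1/(-(11 - 67*56)/67 - 1533) = 1/(-(11 - 3752)/67 - 1533) = 1/(-1/67*(-3741) - 1533) = 1/(3741/67 - 1533) = 1/(-98970/67) = -67/98970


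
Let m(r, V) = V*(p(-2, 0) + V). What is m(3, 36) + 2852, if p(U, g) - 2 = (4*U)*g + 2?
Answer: 4292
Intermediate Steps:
p(U, g) = 4 + 4*U*g (p(U, g) = 2 + ((4*U)*g + 2) = 2 + (4*U*g + 2) = 2 + (2 + 4*U*g) = 4 + 4*U*g)
m(r, V) = V*(4 + V) (m(r, V) = V*((4 + 4*(-2)*0) + V) = V*((4 + 0) + V) = V*(4 + V))
m(3, 36) + 2852 = 36*(4 + 36) + 2852 = 36*40 + 2852 = 1440 + 2852 = 4292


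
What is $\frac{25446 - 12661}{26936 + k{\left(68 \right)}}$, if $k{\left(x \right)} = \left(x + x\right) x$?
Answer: $\frac{12785}{36184} \approx 0.35333$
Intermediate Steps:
$k{\left(x \right)} = 2 x^{2}$ ($k{\left(x \right)} = 2 x x = 2 x^{2}$)
$\frac{25446 - 12661}{26936 + k{\left(68 \right)}} = \frac{25446 - 12661}{26936 + 2 \cdot 68^{2}} = \frac{12785}{26936 + 2 \cdot 4624} = \frac{12785}{26936 + 9248} = \frac{12785}{36184}$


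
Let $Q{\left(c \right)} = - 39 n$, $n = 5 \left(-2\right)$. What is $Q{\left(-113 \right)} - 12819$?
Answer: $-12429$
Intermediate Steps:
$n = -10$
$Q{\left(c \right)} = 390$ ($Q{\left(c \right)} = \left(-39\right) \left(-10\right) = 390$)
$Q{\left(-113 \right)} - 12819 = 390 - 12819 = -12429$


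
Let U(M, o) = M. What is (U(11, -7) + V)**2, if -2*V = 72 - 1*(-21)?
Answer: 5041/4 ≈ 1260.3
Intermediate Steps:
V = -93/2 (V = -(72 - 1*(-21))/2 = -(72 + 21)/2 = -1/2*93 = -93/2 ≈ -46.500)
(U(11, -7) + V)**2 = (11 - 93/2)**2 = (-71/2)**2 = 5041/4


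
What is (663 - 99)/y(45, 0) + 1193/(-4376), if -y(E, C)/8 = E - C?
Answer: -120731/65640 ≈ -1.8393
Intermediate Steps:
y(E, C) = -8*E + 8*C (y(E, C) = -8*(E - C) = -8*E + 8*C)
(663 - 99)/y(45, 0) + 1193/(-4376) = (663 - 99)/(-8*45 + 8*0) + 1193/(-4376) = 564/(-360 + 0) + 1193*(-1/4376) = 564/(-360) - 1193/4376 = 564*(-1/360) - 1193/4376 = -47/30 - 1193/4376 = -120731/65640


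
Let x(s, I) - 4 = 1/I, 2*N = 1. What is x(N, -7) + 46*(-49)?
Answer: -15751/7 ≈ -2250.1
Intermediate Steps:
N = ½ (N = (½)*1 = ½ ≈ 0.50000)
x(s, I) = 4 + 1/I
x(N, -7) + 46*(-49) = (4 + 1/(-7)) + 46*(-49) = (4 - ⅐) - 2254 = 27/7 - 2254 = -15751/7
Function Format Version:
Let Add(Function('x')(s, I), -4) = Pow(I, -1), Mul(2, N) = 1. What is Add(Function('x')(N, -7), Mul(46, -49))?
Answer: Rational(-15751, 7) ≈ -2250.1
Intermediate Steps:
N = Rational(1, 2) (N = Mul(Rational(1, 2), 1) = Rational(1, 2) ≈ 0.50000)
Function('x')(s, I) = Add(4, Pow(I, -1))
Add(Function('x')(N, -7), Mul(46, -49)) = Add(Add(4, Pow(-7, -1)), Mul(46, -49)) = Add(Add(4, Rational(-1, 7)), -2254) = Add(Rational(27, 7), -2254) = Rational(-15751, 7)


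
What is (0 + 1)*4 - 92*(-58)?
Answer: 5340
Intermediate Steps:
(0 + 1)*4 - 92*(-58) = 1*4 + 5336 = 4 + 5336 = 5340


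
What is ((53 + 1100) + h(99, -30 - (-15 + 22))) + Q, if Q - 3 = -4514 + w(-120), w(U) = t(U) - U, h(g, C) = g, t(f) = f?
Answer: -3259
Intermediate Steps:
w(U) = 0 (w(U) = U - U = 0)
Q = -4511 (Q = 3 + (-4514 + 0) = 3 - 4514 = -4511)
((53 + 1100) + h(99, -30 - (-15 + 22))) + Q = ((53 + 1100) + 99) - 4511 = (1153 + 99) - 4511 = 1252 - 4511 = -3259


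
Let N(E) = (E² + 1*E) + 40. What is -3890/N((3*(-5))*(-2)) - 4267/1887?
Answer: -67526/10767 ≈ -6.2716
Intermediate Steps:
N(E) = 40 + E + E² (N(E) = (E² + E) + 40 = (E + E²) + 40 = 40 + E + E²)
-3890/N((3*(-5))*(-2)) - 4267/1887 = -3890/(40 + (3*(-5))*(-2) + ((3*(-5))*(-2))²) - 4267/1887 = -3890/(40 - 15*(-2) + (-15*(-2))²) - 4267*1/1887 = -3890/(40 + 30 + 30²) - 251/111 = -3890/(40 + 30 + 900) - 251/111 = -3890/970 - 251/111 = -3890*1/970 - 251/111 = -389/97 - 251/111 = -67526/10767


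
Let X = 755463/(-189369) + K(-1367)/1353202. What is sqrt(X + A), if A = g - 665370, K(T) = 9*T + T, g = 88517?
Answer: I*sqrt(1052225202079993504174569735)/42709084923 ≈ 759.51*I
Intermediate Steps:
K(T) = 10*T
X = -170813786126/42709084923 (X = 755463/(-189369) + (10*(-1367))/1353202 = 755463*(-1/189369) - 13670*1/1353202 = -251821/63123 - 6835/676601 = -170813786126/42709084923 ≈ -3.9995)
A = -576853 (A = 88517 - 665370 = -576853)
sqrt(X + A) = sqrt(-170813786126/42709084923 - 576853) = sqrt(-24637034578873445/42709084923) = I*sqrt(1052225202079993504174569735)/42709084923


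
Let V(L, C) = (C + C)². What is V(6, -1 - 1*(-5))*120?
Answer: 7680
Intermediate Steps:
V(L, C) = 4*C² (V(L, C) = (2*C)² = 4*C²)
V(6, -1 - 1*(-5))*120 = (4*(-1 - 1*(-5))²)*120 = (4*(-1 + 5)²)*120 = (4*4²)*120 = (4*16)*120 = 64*120 = 7680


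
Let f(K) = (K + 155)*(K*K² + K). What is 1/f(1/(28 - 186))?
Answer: -623201296/611367885 ≈ -1.0194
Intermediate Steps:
f(K) = (155 + K)*(K + K³) (f(K) = (155 + K)*(K³ + K) = (155 + K)*(K + K³))
1/f(1/(28 - 186)) = 1/((155 + 1/(28 - 186) + (1/(28 - 186))³ + 155*(1/(28 - 186))²)/(28 - 186)) = 1/((155 + 1/(-158) + (1/(-158))³ + 155*(1/(-158))²)/(-158)) = 1/(-(155 - 1/158 + (-1/158)³ + 155*(-1/158)²)/158) = 1/(-(155 - 1/158 - 1/3944312 + 155*(1/24964))/158) = 1/(-(155 - 1/158 - 1/3944312 + 155/24964)/158) = 1/(-1/158*611367885/3944312) = 1/(-611367885/623201296) = -623201296/611367885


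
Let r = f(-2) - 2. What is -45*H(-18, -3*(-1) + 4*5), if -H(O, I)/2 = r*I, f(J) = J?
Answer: -8280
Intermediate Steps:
r = -4 (r = -2 - 2 = -4)
H(O, I) = 8*I (H(O, I) = -(-8)*I = 8*I)
-45*H(-18, -3*(-1) + 4*5) = -360*(-3*(-1) + 4*5) = -360*(3 + 20) = -360*23 = -45*184 = -8280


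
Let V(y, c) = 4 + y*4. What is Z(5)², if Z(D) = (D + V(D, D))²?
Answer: 707281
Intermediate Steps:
V(y, c) = 4 + 4*y
Z(D) = (4 + 5*D)² (Z(D) = (D + (4 + 4*D))² = (4 + 5*D)²)
Z(5)² = ((4 + 5*5)²)² = ((4 + 25)²)² = (29²)² = 841² = 707281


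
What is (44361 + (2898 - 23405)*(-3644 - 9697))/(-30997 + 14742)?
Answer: -273628248/16255 ≈ -16833.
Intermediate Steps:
(44361 + (2898 - 23405)*(-3644 - 9697))/(-30997 + 14742) = (44361 - 20507*(-13341))/(-16255) = (44361 + 273583887)*(-1/16255) = 273628248*(-1/16255) = -273628248/16255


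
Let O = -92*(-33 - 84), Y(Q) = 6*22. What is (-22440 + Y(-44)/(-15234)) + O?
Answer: -29645386/2539 ≈ -11676.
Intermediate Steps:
Y(Q) = 132
O = 10764 (O = -92*(-117) = 10764)
(-22440 + Y(-44)/(-15234)) + O = (-22440 + 132/(-15234)) + 10764 = (-22440 + 132*(-1/15234)) + 10764 = (-22440 - 22/2539) + 10764 = -56975182/2539 + 10764 = -29645386/2539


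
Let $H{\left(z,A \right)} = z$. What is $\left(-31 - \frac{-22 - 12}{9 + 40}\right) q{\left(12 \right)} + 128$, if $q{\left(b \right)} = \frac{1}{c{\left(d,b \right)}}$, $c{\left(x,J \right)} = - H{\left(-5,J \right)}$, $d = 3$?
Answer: $\frac{5975}{49} \approx 121.94$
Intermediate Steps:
$c{\left(x,J \right)} = 5$ ($c{\left(x,J \right)} = \left(-1\right) \left(-5\right) = 5$)
$q{\left(b \right)} = \frac{1}{5}$
$\left(-31 - \frac{-22 - 12}{9 + 40}\right) q{\left(12 \right)} + 128 = \left(-31 - \frac{-22 - 12}{9 + 40}\right) \frac{1}{5} + 128 = \left(-31 - - \frac{34}{49}\right) \frac{1}{5} + 128 = \left(-31 + \frac{34}{49}\right) \frac{1}{5} + 128 = \left(- \frac{1485}{49}\right) \frac{1}{5} + 128 = - \frac{297}{49} + 128 = \frac{5975}{49}$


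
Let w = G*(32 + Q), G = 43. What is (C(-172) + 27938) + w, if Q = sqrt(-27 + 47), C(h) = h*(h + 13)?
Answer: 56662 + 86*sqrt(5) ≈ 56854.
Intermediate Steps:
C(h) = h*(13 + h)
Q = 2*sqrt(5) (Q = sqrt(20) = 2*sqrt(5) ≈ 4.4721)
w = 1376 + 86*sqrt(5) (w = 43*(32 + 2*sqrt(5)) = 1376 + 86*sqrt(5) ≈ 1568.3)
(C(-172) + 27938) + w = (-172*(13 - 172) + 27938) + (1376 + 86*sqrt(5)) = (-172*(-159) + 27938) + (1376 + 86*sqrt(5)) = (27348 + 27938) + (1376 + 86*sqrt(5)) = 55286 + (1376 + 86*sqrt(5)) = 56662 + 86*sqrt(5)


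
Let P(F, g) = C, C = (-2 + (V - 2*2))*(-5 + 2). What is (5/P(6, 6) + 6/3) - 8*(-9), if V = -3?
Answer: 2003/27 ≈ 74.185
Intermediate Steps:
C = 27 (C = (-2 + (-3 - 2*2))*(-5 + 2) = (-2 + (-3 - 4))*(-3) = (-2 - 7)*(-3) = -9*(-3) = 27)
P(F, g) = 27
(5/P(6, 6) + 6/3) - 8*(-9) = (5/27 + 6/3) - 8*(-9) = (5*(1/27) + 6*(1/3)) + 72 = (5/27 + 2) + 72 = 59/27 + 72 = 2003/27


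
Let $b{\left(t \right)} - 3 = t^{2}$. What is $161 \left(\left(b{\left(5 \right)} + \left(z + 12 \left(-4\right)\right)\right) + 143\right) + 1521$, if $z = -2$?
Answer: $21002$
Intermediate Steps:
$b{\left(t \right)} = 3 + t^{2}$
$161 \left(\left(b{\left(5 \right)} + \left(z + 12 \left(-4\right)\right)\right) + 143\right) + 1521 = 161 \left(\left(\left(3 + 5^{2}\right) + \left(-2 + 12 \left(-4\right)\right)\right) + 143\right) + 1521 = 161 \left(\left(\left(3 + 25\right) - 50\right) + 143\right) + 1521 = 161 \left(\left(28 - 50\right) + 143\right) + 1521 = 161 \left(-22 + 143\right) + 1521 = 161 \cdot 121 + 1521 = 19481 + 1521 = 21002$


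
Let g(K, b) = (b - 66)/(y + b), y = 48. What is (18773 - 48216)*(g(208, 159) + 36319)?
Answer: -73785394606/69 ≈ -1.0694e+9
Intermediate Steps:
g(K, b) = (-66 + b)/(48 + b) (g(K, b) = (b - 66)/(48 + b) = (-66 + b)/(48 + b))
(18773 - 48216)*(g(208, 159) + 36319) = (18773 - 48216)*((-66 + 159)/(48 + 159) + 36319) = -29443*(93/207 + 36319) = -29443*((1/207)*93 + 36319) = -29443*(31/69 + 36319) = -29443*2506042/69 = -73785394606/69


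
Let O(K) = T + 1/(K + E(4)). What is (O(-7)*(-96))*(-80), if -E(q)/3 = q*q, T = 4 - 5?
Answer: -86016/11 ≈ -7819.6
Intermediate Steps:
T = -1
E(q) = -3*q**2 (E(q) = -3*q*q = -3*q**2)
O(K) = -1 + 1/(-48 + K) (O(K) = -1 + 1/(K - 3*4**2) = -1 + 1/(K - 3*16) = -1 + 1/(K - 48) = -1 + 1/(-48 + K))
(O(-7)*(-96))*(-80) = (((49 - 1*(-7))/(-48 - 7))*(-96))*(-80) = (((49 + 7)/(-55))*(-96))*(-80) = (-1/55*56*(-96))*(-80) = -56/55*(-96)*(-80) = (5376/55)*(-80) = -86016/11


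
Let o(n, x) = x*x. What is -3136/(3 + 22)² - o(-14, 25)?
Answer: -393761/625 ≈ -630.02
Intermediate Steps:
o(n, x) = x²
-3136/(3 + 22)² - o(-14, 25) = -3136/(3 + 22)² - 1*25² = -3136/(25²) - 1*625 = -3136/625 - 625 = -393761/625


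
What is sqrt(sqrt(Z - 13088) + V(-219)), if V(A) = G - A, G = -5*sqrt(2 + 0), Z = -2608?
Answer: sqrt(219 - 5*sqrt(2) + 12*I*sqrt(109)) ≈ 15.135 + 4.1389*I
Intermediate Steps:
G = -5*sqrt(2) ≈ -7.0711
V(A) = -A - 5*sqrt(2) (V(A) = -5*sqrt(2) - A = -A - 5*sqrt(2))
sqrt(sqrt(Z - 13088) + V(-219)) = sqrt(sqrt(-2608 - 13088) + (-1*(-219) - 5*sqrt(2))) = sqrt(sqrt(-15696) + (219 - 5*sqrt(2))) = sqrt(12*I*sqrt(109) + (219 - 5*sqrt(2))) = sqrt(219 - 5*sqrt(2) + 12*I*sqrt(109))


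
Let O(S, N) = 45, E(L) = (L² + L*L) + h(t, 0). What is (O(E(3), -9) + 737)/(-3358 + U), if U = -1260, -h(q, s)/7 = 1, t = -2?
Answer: -391/2309 ≈ -0.16934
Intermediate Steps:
h(q, s) = -7 (h(q, s) = -7*1 = -7)
E(L) = -7 + 2*L² (E(L) = (L² + L*L) - 7 = (L² + L²) - 7 = 2*L² - 7 = -7 + 2*L²)
(O(E(3), -9) + 737)/(-3358 + U) = (45 + 737)/(-3358 - 1260) = 782/(-4618) = 782*(-1/4618) = -391/2309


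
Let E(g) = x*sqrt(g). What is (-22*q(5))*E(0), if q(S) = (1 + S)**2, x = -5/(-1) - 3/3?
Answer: 0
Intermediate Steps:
x = 4 (x = -5*(-1) - 3*1/3 = 5 - 1 = 4)
E(g) = 4*sqrt(g)
(-22*q(5))*E(0) = (-22*(1 + 5)**2)*(4*sqrt(0)) = (-22*6**2)*(4*0) = -22*36*0 = -11*72*0 = -792*0 = 0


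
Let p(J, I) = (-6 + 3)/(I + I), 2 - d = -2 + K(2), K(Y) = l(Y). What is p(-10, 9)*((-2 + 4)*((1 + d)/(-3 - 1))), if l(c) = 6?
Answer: -1/12 ≈ -0.083333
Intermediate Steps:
K(Y) = 6
d = -2 (d = 2 - (-2 + 6) = 2 - 1*4 = 2 - 4 = -2)
p(J, I) = -3/(2*I) (p(J, I) = -3*1/(2*I) = -3/(2*I))
p(-10, 9)*((-2 + 4)*((1 + d)/(-3 - 1))) = (-3/2/9)*((-2 + 4)*((1 - 2)/(-3 - 1))) = (-3/2*⅑)*(2*(-1/(-4))) = -(-1*(-¼))/3 = -1/(3*4) = -⅙*½ = -1/12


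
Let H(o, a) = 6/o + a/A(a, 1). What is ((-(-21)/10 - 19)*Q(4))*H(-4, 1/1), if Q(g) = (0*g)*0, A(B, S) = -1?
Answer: 0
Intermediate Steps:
Q(g) = 0 (Q(g) = 0*0 = 0)
H(o, a) = -a + 6/o (H(o, a) = 6/o + a/(-1) = 6/o + a*(-1) = 6/o - a = -a + 6/o)
((-(-21)/10 - 19)*Q(4))*H(-4, 1/1) = ((-(-21)/10 - 19)*0)*(-1/1 + 6/(-4)) = ((-(-21)/10 - 19)*0)*(-1*1 + 6*(-1/4)) = ((-1*(-21/10) - 19)*0)*(-1 - 3/2) = ((21/10 - 19)*0)*(-5/2) = -169/10*0*(-5/2) = 0*(-5/2) = 0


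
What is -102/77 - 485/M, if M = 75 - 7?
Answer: -44281/5236 ≈ -8.4570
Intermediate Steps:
M = 68
-102/77 - 485/M = -102/77 - 485/68 = -44281/5236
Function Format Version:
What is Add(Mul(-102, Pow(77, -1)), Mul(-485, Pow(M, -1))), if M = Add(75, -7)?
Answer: Rational(-44281, 5236) ≈ -8.4570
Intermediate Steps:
M = 68
Add(Mul(-102, Pow(77, -1)), Mul(-485, Pow(M, -1))) = Add(Mul(-102, Pow(77, -1)), Mul(-485, Pow(68, -1))) = Add(Mul(-102, Rational(1, 77)), Mul(-485, Rational(1, 68))) = Add(Rational(-102, 77), Rational(-485, 68)) = Rational(-44281, 5236)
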